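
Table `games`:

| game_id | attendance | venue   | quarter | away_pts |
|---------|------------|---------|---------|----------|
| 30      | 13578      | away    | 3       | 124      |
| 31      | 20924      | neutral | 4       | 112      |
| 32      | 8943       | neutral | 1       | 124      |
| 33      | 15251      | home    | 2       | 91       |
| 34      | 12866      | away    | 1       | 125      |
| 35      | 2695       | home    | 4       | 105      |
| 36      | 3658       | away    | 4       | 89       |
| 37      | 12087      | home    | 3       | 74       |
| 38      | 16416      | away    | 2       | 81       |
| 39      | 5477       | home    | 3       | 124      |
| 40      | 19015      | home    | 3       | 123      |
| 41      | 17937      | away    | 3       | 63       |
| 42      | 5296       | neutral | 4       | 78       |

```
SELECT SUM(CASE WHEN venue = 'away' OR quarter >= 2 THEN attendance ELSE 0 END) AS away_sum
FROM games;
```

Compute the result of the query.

game_id=30: ✓ → 13578
game_id=31: ✓ → 20924
game_id=32: ✗
game_id=33: ✓ → 15251
game_id=34: ✓ → 12866
game_id=35: ✓ → 2695
game_id=36: ✓ → 3658
game_id=37: ✓ → 12087
game_id=38: ✓ → 16416
game_id=39: ✓ → 5477
game_id=40: ✓ → 19015
game_id=41: ✓ → 17937
game_id=42: ✓ → 5296
away_sum = 13578 + 20924 + 15251 + 12866 + 2695 + 3658 + 12087 + 16416 + 5477 + 19015 + 17937 + 5296 = 145200

145200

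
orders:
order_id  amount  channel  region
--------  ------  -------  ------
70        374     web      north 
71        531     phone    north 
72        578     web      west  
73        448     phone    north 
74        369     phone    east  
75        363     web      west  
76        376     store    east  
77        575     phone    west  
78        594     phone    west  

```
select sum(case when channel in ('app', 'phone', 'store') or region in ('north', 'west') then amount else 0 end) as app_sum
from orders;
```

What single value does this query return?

4208

order_id=70: ✓ → 374
order_id=71: ✓ → 531
order_id=72: ✓ → 578
order_id=73: ✓ → 448
order_id=74: ✓ → 369
order_id=75: ✓ → 363
order_id=76: ✓ → 376
order_id=77: ✓ → 575
order_id=78: ✓ → 594
app_sum = 374 + 531 + 578 + 448 + 369 + 363 + 376 + 575 + 594 = 4208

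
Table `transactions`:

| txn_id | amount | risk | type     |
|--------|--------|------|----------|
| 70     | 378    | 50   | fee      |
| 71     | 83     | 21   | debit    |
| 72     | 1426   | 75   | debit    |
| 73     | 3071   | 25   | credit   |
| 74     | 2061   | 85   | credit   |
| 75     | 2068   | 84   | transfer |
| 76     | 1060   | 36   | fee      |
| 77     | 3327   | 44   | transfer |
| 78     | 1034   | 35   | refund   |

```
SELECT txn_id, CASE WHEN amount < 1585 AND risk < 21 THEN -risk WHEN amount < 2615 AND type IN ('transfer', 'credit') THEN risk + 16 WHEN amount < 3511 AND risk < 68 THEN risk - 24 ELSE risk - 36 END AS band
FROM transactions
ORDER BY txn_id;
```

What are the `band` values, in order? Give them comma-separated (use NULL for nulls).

txn_id=70: amount < 3511 AND risk < 68 → 26
txn_id=71: amount < 3511 AND risk < 68 → -3
txn_id=72: ELSE → 39
txn_id=73: amount < 3511 AND risk < 68 → 1
txn_id=74: amount < 2615 AND type IN ('transfer', 'credit') → 101
txn_id=75: amount < 2615 AND type IN ('transfer', 'credit') → 100
txn_id=76: amount < 3511 AND risk < 68 → 12
txn_id=77: amount < 3511 AND risk < 68 → 20
txn_id=78: amount < 3511 AND risk < 68 → 11

26, -3, 39, 1, 101, 100, 12, 20, 11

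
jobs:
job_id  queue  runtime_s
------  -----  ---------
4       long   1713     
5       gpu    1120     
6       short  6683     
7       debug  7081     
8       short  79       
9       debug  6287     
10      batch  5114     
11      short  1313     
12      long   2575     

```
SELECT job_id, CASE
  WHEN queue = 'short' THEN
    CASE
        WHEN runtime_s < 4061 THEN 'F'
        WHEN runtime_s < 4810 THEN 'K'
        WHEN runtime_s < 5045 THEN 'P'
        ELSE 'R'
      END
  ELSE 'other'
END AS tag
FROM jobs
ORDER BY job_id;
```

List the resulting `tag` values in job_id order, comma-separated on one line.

other, other, R, other, F, other, other, F, other

job_id=4: queue='long' → outer ELSE → other
job_id=5: queue='gpu' → outer ELSE → other
job_id=6: queue='short' → inner[ELSE] → R
job_id=7: queue='debug' → outer ELSE → other
job_id=8: queue='short' → inner[runtime_s < 4061] → F
job_id=9: queue='debug' → outer ELSE → other
job_id=10: queue='batch' → outer ELSE → other
job_id=11: queue='short' → inner[runtime_s < 4061] → F
job_id=12: queue='long' → outer ELSE → other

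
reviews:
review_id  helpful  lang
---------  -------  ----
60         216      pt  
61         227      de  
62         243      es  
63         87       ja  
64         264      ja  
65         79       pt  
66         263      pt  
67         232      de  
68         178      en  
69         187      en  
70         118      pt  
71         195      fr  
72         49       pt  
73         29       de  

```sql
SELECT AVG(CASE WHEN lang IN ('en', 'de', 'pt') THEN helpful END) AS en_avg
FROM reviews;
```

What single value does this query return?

157.8

review_id=60: ✓ → 216
review_id=61: ✓ → 227
review_id=62: ✗
review_id=63: ✗
review_id=64: ✗
review_id=65: ✓ → 79
review_id=66: ✓ → 263
review_id=67: ✓ → 232
review_id=68: ✓ → 178
review_id=69: ✓ → 187
review_id=70: ✓ → 118
review_id=71: ✗
review_id=72: ✓ → 49
review_id=73: ✓ → 29
en_avg = (216 + 227 + 79 + 263 + 232 + 178 + 187 + 118 + 49 + 29) / 10 = 157.8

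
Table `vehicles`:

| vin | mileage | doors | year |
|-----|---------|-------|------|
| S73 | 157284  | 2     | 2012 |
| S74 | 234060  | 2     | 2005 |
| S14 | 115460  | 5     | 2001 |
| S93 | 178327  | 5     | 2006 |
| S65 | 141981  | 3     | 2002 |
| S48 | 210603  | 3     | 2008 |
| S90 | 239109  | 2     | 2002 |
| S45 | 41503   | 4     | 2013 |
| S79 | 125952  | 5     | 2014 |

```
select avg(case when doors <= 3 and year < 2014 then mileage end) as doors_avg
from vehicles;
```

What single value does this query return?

196607.4

vin=S73: ✓ → 157284
vin=S74: ✓ → 234060
vin=S14: ✗
vin=S93: ✗
vin=S65: ✓ → 141981
vin=S48: ✓ → 210603
vin=S90: ✓ → 239109
vin=S45: ✗
vin=S79: ✗
doors_avg = (157284 + 234060 + 141981 + 210603 + 239109) / 5 = 196607.4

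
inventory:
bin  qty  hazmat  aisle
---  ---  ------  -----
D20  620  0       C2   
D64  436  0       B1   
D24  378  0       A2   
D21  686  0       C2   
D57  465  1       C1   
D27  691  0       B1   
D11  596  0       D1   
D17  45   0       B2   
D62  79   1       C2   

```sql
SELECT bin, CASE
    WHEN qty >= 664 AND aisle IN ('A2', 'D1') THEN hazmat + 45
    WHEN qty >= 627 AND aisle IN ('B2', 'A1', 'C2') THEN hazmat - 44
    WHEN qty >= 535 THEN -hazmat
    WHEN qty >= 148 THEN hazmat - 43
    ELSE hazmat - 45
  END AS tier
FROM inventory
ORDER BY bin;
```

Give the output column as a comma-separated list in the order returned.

0, -45, 0, -44, -43, 0, -42, -44, -43

bin=D11: qty >= 535 → 0
bin=D17: ELSE → -45
bin=D20: qty >= 535 → 0
bin=D21: qty >= 627 AND aisle IN ('B2', 'A1', 'C2') → -44
bin=D24: qty >= 148 → -43
bin=D27: qty >= 535 → 0
bin=D57: qty >= 148 → -42
bin=D62: ELSE → -44
bin=D64: qty >= 148 → -43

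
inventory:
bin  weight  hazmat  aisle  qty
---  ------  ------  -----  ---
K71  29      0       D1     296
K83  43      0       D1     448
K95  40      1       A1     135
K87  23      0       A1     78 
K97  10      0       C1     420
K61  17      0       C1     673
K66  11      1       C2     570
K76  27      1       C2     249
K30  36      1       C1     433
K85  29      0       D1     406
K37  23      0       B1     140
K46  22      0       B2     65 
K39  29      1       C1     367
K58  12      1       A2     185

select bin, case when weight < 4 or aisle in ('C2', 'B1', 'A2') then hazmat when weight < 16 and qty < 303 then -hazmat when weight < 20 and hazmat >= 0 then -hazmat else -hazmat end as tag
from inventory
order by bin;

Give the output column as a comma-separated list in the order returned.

-1, 0, -1, 0, 1, 0, 1, 0, 1, 0, 0, 0, -1, 0

bin=K30: ELSE → -1
bin=K37: weight < 4 or aisle in ('C2', 'B1', 'A2') → 0
bin=K39: ELSE → -1
bin=K46: ELSE → 0
bin=K58: weight < 4 or aisle in ('C2', 'B1', 'A2') → 1
bin=K61: weight < 20 and hazmat >= 0 → 0
bin=K66: weight < 4 or aisle in ('C2', 'B1', 'A2') → 1
bin=K71: ELSE → 0
bin=K76: weight < 4 or aisle in ('C2', 'B1', 'A2') → 1
bin=K83: ELSE → 0
bin=K85: ELSE → 0
bin=K87: ELSE → 0
bin=K95: ELSE → -1
bin=K97: weight < 20 and hazmat >= 0 → 0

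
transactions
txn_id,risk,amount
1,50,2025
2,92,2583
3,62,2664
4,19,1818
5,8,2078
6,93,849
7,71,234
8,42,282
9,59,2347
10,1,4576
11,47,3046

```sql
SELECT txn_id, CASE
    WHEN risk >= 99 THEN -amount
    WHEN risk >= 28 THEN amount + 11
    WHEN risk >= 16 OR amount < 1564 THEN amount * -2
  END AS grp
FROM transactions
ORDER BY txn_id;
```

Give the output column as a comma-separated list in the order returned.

txn_id=1: risk >= 28 → 2036
txn_id=2: risk >= 28 → 2594
txn_id=3: risk >= 28 → 2675
txn_id=4: risk >= 16 OR amount < 1564 → -3636
txn_id=5: (no match → NULL) → NULL
txn_id=6: risk >= 28 → 860
txn_id=7: risk >= 28 → 245
txn_id=8: risk >= 28 → 293
txn_id=9: risk >= 28 → 2358
txn_id=10: (no match → NULL) → NULL
txn_id=11: risk >= 28 → 3057

2036, 2594, 2675, -3636, NULL, 860, 245, 293, 2358, NULL, 3057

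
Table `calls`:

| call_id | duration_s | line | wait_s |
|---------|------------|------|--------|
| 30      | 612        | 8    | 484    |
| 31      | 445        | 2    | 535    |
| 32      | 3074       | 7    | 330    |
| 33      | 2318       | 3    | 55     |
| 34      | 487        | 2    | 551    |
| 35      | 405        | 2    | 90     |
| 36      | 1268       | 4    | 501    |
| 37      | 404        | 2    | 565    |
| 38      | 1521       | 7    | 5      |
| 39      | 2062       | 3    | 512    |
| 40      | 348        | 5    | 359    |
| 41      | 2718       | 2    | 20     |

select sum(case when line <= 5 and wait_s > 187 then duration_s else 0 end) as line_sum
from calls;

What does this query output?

call_id=30: ✗
call_id=31: ✓ → 445
call_id=32: ✗
call_id=33: ✗
call_id=34: ✓ → 487
call_id=35: ✗
call_id=36: ✓ → 1268
call_id=37: ✓ → 404
call_id=38: ✗
call_id=39: ✓ → 2062
call_id=40: ✓ → 348
call_id=41: ✗
line_sum = 445 + 487 + 1268 + 404 + 2062 + 348 = 5014

5014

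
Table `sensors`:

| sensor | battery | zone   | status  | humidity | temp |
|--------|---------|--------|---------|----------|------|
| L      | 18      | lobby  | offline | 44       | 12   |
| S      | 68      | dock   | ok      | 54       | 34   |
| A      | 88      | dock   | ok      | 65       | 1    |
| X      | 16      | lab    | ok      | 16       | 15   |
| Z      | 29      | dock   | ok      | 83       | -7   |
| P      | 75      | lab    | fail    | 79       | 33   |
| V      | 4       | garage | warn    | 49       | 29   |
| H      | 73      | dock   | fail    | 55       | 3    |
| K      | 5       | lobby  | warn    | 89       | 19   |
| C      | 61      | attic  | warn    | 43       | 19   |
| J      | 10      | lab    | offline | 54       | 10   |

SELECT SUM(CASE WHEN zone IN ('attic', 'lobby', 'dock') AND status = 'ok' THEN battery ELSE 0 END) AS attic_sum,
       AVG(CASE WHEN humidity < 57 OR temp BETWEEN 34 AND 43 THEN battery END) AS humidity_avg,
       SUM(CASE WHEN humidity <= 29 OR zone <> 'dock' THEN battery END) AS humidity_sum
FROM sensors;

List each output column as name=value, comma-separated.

[attic_sum: zone IN ('attic', 'lobby', 'dock') AND status = 'ok']
sensor=L: ✗
sensor=S: ✓ → 68
sensor=A: ✓ → 88
sensor=X: ✗
sensor=Z: ✓ → 29
sensor=P: ✗
sensor=V: ✗
sensor=H: ✗
sensor=K: ✗
sensor=C: ✗
sensor=J: ✗
attic_sum = 68 + 88 + 29 = 185
—
[humidity_avg: humidity < 57 OR temp BETWEEN 34 AND 43]
sensor=L: ✓ → 18
sensor=S: ✓ → 68
sensor=A: ✗
sensor=X: ✓ → 16
sensor=Z: ✗
sensor=P: ✗
sensor=V: ✓ → 4
sensor=H: ✓ → 73
sensor=K: ✗
sensor=C: ✓ → 61
sensor=J: ✓ → 10
humidity_avg = (18 + 68 + 16 + 4 + 73 + 61 + 10) / 7 = 35.7142857143
—
[humidity_sum: humidity <= 29 OR zone <> 'dock']
sensor=L: ✓ → 18
sensor=S: ✗
sensor=A: ✗
sensor=X: ✓ → 16
sensor=Z: ✗
sensor=P: ✓ → 75
sensor=V: ✓ → 4
sensor=H: ✗
sensor=K: ✓ → 5
sensor=C: ✓ → 61
sensor=J: ✓ → 10
humidity_sum = 18 + 16 + 75 + 4 + 5 + 61 + 10 = 189

attic_sum=185, humidity_avg=35.7142857143, humidity_sum=189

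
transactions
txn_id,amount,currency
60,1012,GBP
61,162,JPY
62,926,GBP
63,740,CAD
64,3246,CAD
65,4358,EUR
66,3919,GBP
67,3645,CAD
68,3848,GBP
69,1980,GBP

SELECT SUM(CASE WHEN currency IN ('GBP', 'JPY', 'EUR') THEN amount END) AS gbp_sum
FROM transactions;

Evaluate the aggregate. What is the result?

16205

txn_id=60: ✓ → 1012
txn_id=61: ✓ → 162
txn_id=62: ✓ → 926
txn_id=63: ✗
txn_id=64: ✗
txn_id=65: ✓ → 4358
txn_id=66: ✓ → 3919
txn_id=67: ✗
txn_id=68: ✓ → 3848
txn_id=69: ✓ → 1980
gbp_sum = 1012 + 162 + 926 + 4358 + 3919 + 3848 + 1980 = 16205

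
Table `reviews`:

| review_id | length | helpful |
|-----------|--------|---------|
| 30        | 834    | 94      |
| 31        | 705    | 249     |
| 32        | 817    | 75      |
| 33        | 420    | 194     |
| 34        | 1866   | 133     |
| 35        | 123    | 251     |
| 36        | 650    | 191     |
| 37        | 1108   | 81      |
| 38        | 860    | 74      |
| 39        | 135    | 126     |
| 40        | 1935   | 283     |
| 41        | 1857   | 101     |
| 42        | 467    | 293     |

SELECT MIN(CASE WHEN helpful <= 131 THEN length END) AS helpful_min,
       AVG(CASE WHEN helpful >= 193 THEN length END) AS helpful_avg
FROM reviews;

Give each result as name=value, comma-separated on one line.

helpful_min=135, helpful_avg=730

[helpful_min: helpful <= 131]
review_id=30: ✓ → 834
review_id=31: ✗
review_id=32: ✓ → 817
review_id=33: ✗
review_id=34: ✗
review_id=35: ✗
review_id=36: ✗
review_id=37: ✓ → 1108
review_id=38: ✓ → 860
review_id=39: ✓ → 135
review_id=40: ✗
review_id=41: ✓ → 1857
review_id=42: ✗
helpful_min = MIN(834, 817, 1108, 860, 135, 1857) = 135
—
[helpful_avg: helpful >= 193]
review_id=30: ✗
review_id=31: ✓ → 705
review_id=32: ✗
review_id=33: ✓ → 420
review_id=34: ✗
review_id=35: ✓ → 123
review_id=36: ✗
review_id=37: ✗
review_id=38: ✗
review_id=39: ✗
review_id=40: ✓ → 1935
review_id=41: ✗
review_id=42: ✓ → 467
helpful_avg = (705 + 420 + 123 + 1935 + 467) / 5 = 730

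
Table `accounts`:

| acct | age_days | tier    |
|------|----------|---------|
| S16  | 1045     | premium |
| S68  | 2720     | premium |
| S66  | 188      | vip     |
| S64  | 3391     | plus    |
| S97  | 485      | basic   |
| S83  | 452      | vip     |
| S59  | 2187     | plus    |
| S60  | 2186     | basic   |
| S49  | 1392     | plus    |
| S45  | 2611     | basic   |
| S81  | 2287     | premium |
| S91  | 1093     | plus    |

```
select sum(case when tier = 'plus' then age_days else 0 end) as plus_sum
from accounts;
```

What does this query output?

8063

acct=S16: ✗
acct=S68: ✗
acct=S66: ✗
acct=S64: ✓ → 3391
acct=S97: ✗
acct=S83: ✗
acct=S59: ✓ → 2187
acct=S60: ✗
acct=S49: ✓ → 1392
acct=S45: ✗
acct=S81: ✗
acct=S91: ✓ → 1093
plus_sum = 3391 + 2187 + 1392 + 1093 = 8063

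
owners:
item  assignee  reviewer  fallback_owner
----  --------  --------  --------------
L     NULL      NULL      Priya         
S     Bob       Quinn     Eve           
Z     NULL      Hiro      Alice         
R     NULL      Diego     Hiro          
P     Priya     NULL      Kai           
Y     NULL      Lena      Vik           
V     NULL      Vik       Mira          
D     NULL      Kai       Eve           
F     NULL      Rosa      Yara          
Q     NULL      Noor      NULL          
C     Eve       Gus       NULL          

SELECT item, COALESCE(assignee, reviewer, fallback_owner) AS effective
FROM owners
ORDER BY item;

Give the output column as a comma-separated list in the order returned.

item=C: assignee=Eve → Eve
item=D: assignee=NULL, reviewer=Kai → Kai
item=F: assignee=NULL, reviewer=Rosa → Rosa
item=L: assignee=NULL, reviewer=NULL, fallback_owner=Priya → Priya
item=P: assignee=Priya → Priya
item=Q: assignee=NULL, reviewer=Noor → Noor
item=R: assignee=NULL, reviewer=Diego → Diego
item=S: assignee=Bob → Bob
item=V: assignee=NULL, reviewer=Vik → Vik
item=Y: assignee=NULL, reviewer=Lena → Lena
item=Z: assignee=NULL, reviewer=Hiro → Hiro

Eve, Kai, Rosa, Priya, Priya, Noor, Diego, Bob, Vik, Lena, Hiro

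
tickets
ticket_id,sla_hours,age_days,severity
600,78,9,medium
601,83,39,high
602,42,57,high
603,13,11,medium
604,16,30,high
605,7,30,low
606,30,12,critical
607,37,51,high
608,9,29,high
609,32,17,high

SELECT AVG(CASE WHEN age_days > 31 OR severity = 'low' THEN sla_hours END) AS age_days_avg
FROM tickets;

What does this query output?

ticket_id=600: ✗
ticket_id=601: ✓ → 83
ticket_id=602: ✓ → 42
ticket_id=603: ✗
ticket_id=604: ✗
ticket_id=605: ✓ → 7
ticket_id=606: ✗
ticket_id=607: ✓ → 37
ticket_id=608: ✗
ticket_id=609: ✗
age_days_avg = (83 + 42 + 7 + 37) / 4 = 42.25

42.25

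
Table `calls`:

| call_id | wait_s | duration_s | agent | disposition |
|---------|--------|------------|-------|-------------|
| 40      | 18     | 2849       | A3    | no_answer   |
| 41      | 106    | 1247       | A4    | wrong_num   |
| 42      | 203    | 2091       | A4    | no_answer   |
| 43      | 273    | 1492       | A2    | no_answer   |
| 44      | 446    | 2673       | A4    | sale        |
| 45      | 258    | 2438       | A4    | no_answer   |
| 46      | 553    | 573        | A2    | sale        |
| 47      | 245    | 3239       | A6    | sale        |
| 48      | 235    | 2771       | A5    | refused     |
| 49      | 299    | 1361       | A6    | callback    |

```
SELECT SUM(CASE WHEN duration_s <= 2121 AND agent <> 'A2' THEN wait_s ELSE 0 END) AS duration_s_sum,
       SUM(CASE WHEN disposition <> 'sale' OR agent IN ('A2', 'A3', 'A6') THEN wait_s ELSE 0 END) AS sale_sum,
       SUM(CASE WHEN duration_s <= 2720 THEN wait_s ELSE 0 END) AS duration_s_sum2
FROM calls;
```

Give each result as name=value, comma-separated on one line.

duration_s_sum=608, sale_sum=2190, duration_s_sum2=2138

[duration_s_sum: duration_s <= 2121 AND agent <> 'A2']
call_id=40: ✗
call_id=41: ✓ → 106
call_id=42: ✓ → 203
call_id=43: ✗
call_id=44: ✗
call_id=45: ✗
call_id=46: ✗
call_id=47: ✗
call_id=48: ✗
call_id=49: ✓ → 299
duration_s_sum = 106 + 203 + 299 = 608
—
[sale_sum: disposition <> 'sale' OR agent IN ('A2', 'A3', 'A6')]
call_id=40: ✓ → 18
call_id=41: ✓ → 106
call_id=42: ✓ → 203
call_id=43: ✓ → 273
call_id=44: ✗
call_id=45: ✓ → 258
call_id=46: ✓ → 553
call_id=47: ✓ → 245
call_id=48: ✓ → 235
call_id=49: ✓ → 299
sale_sum = 18 + 106 + 203 + 273 + 258 + 553 + 245 + 235 + 299 = 2190
—
[duration_s_sum2: duration_s <= 2720]
call_id=40: ✗
call_id=41: ✓ → 106
call_id=42: ✓ → 203
call_id=43: ✓ → 273
call_id=44: ✓ → 446
call_id=45: ✓ → 258
call_id=46: ✓ → 553
call_id=47: ✗
call_id=48: ✗
call_id=49: ✓ → 299
duration_s_sum2 = 106 + 203 + 273 + 446 + 258 + 553 + 299 = 2138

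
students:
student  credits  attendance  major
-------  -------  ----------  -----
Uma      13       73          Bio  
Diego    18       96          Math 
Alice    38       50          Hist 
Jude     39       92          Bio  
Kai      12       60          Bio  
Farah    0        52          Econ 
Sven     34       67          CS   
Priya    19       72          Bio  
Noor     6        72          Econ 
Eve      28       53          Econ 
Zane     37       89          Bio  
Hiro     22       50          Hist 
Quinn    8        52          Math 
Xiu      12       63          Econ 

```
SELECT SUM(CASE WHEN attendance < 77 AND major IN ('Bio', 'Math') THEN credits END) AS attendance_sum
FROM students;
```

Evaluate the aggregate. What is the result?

52

student=Uma: ✓ → 13
student=Diego: ✗
student=Alice: ✗
student=Jude: ✗
student=Kai: ✓ → 12
student=Farah: ✗
student=Sven: ✗
student=Priya: ✓ → 19
student=Noor: ✗
student=Eve: ✗
student=Zane: ✗
student=Hiro: ✗
student=Quinn: ✓ → 8
student=Xiu: ✗
attendance_sum = 13 + 12 + 19 + 8 = 52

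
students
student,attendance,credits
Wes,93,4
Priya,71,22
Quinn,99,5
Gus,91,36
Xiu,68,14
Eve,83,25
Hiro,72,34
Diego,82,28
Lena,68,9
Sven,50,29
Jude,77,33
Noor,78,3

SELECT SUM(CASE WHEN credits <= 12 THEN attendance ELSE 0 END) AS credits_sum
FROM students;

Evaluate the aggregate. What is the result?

student=Wes: ✓ → 93
student=Priya: ✗
student=Quinn: ✓ → 99
student=Gus: ✗
student=Xiu: ✗
student=Eve: ✗
student=Hiro: ✗
student=Diego: ✗
student=Lena: ✓ → 68
student=Sven: ✗
student=Jude: ✗
student=Noor: ✓ → 78
credits_sum = 93 + 99 + 68 + 78 = 338

338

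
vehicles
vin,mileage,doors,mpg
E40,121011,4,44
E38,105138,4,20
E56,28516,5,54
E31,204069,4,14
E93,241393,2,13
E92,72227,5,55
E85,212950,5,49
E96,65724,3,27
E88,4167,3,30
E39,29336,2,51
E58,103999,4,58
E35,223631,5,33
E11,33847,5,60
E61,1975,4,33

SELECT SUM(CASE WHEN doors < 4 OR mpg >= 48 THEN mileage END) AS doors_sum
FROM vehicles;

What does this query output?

792159

vin=E40: ✗
vin=E38: ✗
vin=E56: ✓ → 28516
vin=E31: ✗
vin=E93: ✓ → 241393
vin=E92: ✓ → 72227
vin=E85: ✓ → 212950
vin=E96: ✓ → 65724
vin=E88: ✓ → 4167
vin=E39: ✓ → 29336
vin=E58: ✓ → 103999
vin=E35: ✗
vin=E11: ✓ → 33847
vin=E61: ✗
doors_sum = 28516 + 241393 + 72227 + 212950 + 65724 + 4167 + 29336 + 103999 + 33847 = 792159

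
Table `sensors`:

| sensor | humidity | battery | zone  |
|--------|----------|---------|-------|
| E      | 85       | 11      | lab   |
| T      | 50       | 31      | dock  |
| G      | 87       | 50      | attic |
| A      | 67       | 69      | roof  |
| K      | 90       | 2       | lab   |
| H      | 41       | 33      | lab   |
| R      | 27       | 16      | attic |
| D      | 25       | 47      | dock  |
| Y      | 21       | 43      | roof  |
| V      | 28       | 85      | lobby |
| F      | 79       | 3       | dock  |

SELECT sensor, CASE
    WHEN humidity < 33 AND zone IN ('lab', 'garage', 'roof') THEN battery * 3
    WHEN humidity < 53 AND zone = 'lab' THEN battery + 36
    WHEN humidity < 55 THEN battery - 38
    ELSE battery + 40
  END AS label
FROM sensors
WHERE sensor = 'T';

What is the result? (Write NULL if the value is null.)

sensor = T: humidity=50, battery=31, zone=dock.
humidity < 33 AND zone IN ('lab', 'garage', 'roof') → false
humidity < 53 AND zone = 'lab' → false
humidity < 55 → true → -7

-7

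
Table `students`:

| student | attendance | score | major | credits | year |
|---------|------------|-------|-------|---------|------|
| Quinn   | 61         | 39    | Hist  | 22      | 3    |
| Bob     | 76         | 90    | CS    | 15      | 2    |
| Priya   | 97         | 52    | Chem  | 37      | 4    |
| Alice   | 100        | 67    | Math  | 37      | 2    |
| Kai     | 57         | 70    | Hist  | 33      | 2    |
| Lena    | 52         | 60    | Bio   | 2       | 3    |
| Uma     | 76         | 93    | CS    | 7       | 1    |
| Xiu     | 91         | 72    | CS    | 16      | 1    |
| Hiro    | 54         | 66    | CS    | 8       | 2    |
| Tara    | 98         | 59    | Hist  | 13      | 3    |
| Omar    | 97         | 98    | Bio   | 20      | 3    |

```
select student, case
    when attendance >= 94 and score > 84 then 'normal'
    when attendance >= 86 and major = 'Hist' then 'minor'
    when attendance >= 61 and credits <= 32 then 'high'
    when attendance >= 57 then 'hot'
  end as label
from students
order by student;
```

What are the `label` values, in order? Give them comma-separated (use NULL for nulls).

student=Alice: attendance >= 57 → hot
student=Bob: attendance >= 61 and credits <= 32 → high
student=Hiro: (no match → NULL) → NULL
student=Kai: attendance >= 57 → hot
student=Lena: (no match → NULL) → NULL
student=Omar: attendance >= 94 and score > 84 → normal
student=Priya: attendance >= 57 → hot
student=Quinn: attendance >= 61 and credits <= 32 → high
student=Tara: attendance >= 86 and major = 'Hist' → minor
student=Uma: attendance >= 61 and credits <= 32 → high
student=Xiu: attendance >= 61 and credits <= 32 → high

hot, high, NULL, hot, NULL, normal, hot, high, minor, high, high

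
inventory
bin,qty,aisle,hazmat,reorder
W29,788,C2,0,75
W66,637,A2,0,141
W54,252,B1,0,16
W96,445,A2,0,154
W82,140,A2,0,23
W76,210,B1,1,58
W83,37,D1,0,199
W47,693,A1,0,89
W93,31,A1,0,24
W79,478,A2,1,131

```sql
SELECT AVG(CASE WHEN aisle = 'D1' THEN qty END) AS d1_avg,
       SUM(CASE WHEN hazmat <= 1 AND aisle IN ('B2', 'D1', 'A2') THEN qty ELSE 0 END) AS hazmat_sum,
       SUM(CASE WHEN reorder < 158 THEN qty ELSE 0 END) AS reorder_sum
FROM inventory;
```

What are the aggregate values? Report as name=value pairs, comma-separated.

d1_avg=37, hazmat_sum=1737, reorder_sum=3674

[d1_avg: aisle = 'D1']
bin=W29: ✗
bin=W66: ✗
bin=W54: ✗
bin=W96: ✗
bin=W82: ✗
bin=W76: ✗
bin=W83: ✓ → 37
bin=W47: ✗
bin=W93: ✗
bin=W79: ✗
d1_avg = 37
—
[hazmat_sum: hazmat <= 1 AND aisle IN ('B2', 'D1', 'A2')]
bin=W29: ✗
bin=W66: ✓ → 637
bin=W54: ✗
bin=W96: ✓ → 445
bin=W82: ✓ → 140
bin=W76: ✗
bin=W83: ✓ → 37
bin=W47: ✗
bin=W93: ✗
bin=W79: ✓ → 478
hazmat_sum = 637 + 445 + 140 + 37 + 478 = 1737
—
[reorder_sum: reorder < 158]
bin=W29: ✓ → 788
bin=W66: ✓ → 637
bin=W54: ✓ → 252
bin=W96: ✓ → 445
bin=W82: ✓ → 140
bin=W76: ✓ → 210
bin=W83: ✗
bin=W47: ✓ → 693
bin=W93: ✓ → 31
bin=W79: ✓ → 478
reorder_sum = 788 + 637 + 252 + 445 + 140 + 210 + 693 + 31 + 478 = 3674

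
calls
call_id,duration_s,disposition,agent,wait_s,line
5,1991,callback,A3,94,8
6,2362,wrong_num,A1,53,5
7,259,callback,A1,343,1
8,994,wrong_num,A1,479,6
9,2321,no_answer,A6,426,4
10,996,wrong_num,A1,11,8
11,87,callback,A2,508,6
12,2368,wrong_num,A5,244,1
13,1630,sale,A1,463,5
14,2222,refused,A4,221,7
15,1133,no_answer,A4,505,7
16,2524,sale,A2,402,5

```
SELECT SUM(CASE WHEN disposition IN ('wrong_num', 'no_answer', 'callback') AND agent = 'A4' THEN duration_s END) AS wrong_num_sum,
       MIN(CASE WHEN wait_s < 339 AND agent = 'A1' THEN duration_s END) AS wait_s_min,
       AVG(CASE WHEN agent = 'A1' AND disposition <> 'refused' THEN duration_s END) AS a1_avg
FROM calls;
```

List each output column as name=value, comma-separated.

wrong_num_sum=1133, wait_s_min=996, a1_avg=1248.2

[wrong_num_sum: disposition IN ('wrong_num', 'no_answer', 'callback') AND agent = 'A4']
call_id=5: ✗
call_id=6: ✗
call_id=7: ✗
call_id=8: ✗
call_id=9: ✗
call_id=10: ✗
call_id=11: ✗
call_id=12: ✗
call_id=13: ✗
call_id=14: ✗
call_id=15: ✓ → 1133
call_id=16: ✗
wrong_num_sum = 1133
—
[wait_s_min: wait_s < 339 AND agent = 'A1']
call_id=5: ✗
call_id=6: ✓ → 2362
call_id=7: ✗
call_id=8: ✗
call_id=9: ✗
call_id=10: ✓ → 996
call_id=11: ✗
call_id=12: ✗
call_id=13: ✗
call_id=14: ✗
call_id=15: ✗
call_id=16: ✗
wait_s_min = MIN(2362, 996) = 996
—
[a1_avg: agent = 'A1' AND disposition <> 'refused']
call_id=5: ✗
call_id=6: ✓ → 2362
call_id=7: ✓ → 259
call_id=8: ✓ → 994
call_id=9: ✗
call_id=10: ✓ → 996
call_id=11: ✗
call_id=12: ✗
call_id=13: ✓ → 1630
call_id=14: ✗
call_id=15: ✗
call_id=16: ✗
a1_avg = (2362 + 259 + 994 + 996 + 1630) / 5 = 1248.2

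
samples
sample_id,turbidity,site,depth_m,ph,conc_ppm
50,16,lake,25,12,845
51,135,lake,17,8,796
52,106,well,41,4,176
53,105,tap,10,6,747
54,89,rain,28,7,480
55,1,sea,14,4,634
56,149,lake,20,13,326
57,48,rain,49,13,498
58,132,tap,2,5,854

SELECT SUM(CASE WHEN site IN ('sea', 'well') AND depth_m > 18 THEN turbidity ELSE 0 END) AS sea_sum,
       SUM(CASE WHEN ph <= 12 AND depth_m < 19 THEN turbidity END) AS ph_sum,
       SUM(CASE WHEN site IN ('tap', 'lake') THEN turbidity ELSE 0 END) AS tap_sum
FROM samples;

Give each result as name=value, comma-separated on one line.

sea_sum=106, ph_sum=373, tap_sum=537

[sea_sum: site IN ('sea', 'well') AND depth_m > 18]
sample_id=50: ✗
sample_id=51: ✗
sample_id=52: ✓ → 106
sample_id=53: ✗
sample_id=54: ✗
sample_id=55: ✗
sample_id=56: ✗
sample_id=57: ✗
sample_id=58: ✗
sea_sum = 106
—
[ph_sum: ph <= 12 AND depth_m < 19]
sample_id=50: ✗
sample_id=51: ✓ → 135
sample_id=52: ✗
sample_id=53: ✓ → 105
sample_id=54: ✗
sample_id=55: ✓ → 1
sample_id=56: ✗
sample_id=57: ✗
sample_id=58: ✓ → 132
ph_sum = 135 + 105 + 1 + 132 = 373
—
[tap_sum: site IN ('tap', 'lake')]
sample_id=50: ✓ → 16
sample_id=51: ✓ → 135
sample_id=52: ✗
sample_id=53: ✓ → 105
sample_id=54: ✗
sample_id=55: ✗
sample_id=56: ✓ → 149
sample_id=57: ✗
sample_id=58: ✓ → 132
tap_sum = 16 + 135 + 105 + 149 + 132 = 537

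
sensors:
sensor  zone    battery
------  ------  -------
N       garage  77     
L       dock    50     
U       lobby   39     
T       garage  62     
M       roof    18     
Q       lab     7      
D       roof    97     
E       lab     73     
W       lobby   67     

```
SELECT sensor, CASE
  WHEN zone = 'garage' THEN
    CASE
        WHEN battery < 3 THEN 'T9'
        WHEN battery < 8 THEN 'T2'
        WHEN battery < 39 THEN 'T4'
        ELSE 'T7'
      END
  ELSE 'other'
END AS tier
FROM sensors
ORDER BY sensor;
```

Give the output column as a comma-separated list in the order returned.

sensor=D: zone='roof' → outer ELSE → other
sensor=E: zone='lab' → outer ELSE → other
sensor=L: zone='dock' → outer ELSE → other
sensor=M: zone='roof' → outer ELSE → other
sensor=N: zone='garage' → inner[ELSE] → T7
sensor=Q: zone='lab' → outer ELSE → other
sensor=T: zone='garage' → inner[ELSE] → T7
sensor=U: zone='lobby' → outer ELSE → other
sensor=W: zone='lobby' → outer ELSE → other

other, other, other, other, T7, other, T7, other, other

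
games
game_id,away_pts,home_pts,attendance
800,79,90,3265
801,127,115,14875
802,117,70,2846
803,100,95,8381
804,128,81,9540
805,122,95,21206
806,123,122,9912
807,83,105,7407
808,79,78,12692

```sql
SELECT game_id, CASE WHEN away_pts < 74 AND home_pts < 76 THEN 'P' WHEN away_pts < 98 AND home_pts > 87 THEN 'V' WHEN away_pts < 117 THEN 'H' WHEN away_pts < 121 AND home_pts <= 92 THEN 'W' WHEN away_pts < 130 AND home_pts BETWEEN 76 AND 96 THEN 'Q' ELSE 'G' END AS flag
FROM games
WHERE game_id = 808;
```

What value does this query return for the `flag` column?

game_id = 808: away_pts=79, home_pts=78, attendance=12692.
away_pts < 74 AND home_pts < 76 → false
away_pts < 98 AND home_pts > 87 → false
away_pts < 117 → true → H

H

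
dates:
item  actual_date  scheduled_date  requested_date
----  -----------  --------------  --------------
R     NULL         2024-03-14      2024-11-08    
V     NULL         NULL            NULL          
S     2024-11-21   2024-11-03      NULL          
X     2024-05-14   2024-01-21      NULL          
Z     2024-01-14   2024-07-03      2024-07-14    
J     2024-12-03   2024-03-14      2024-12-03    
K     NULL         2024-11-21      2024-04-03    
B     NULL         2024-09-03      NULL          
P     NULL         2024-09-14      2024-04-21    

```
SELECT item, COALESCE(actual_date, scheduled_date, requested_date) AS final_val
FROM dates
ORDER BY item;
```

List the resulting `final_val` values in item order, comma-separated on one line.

item=B: actual_date=NULL, scheduled_date=2024-09-03 → 2024-09-03
item=J: actual_date=2024-12-03 → 2024-12-03
item=K: actual_date=NULL, scheduled_date=2024-11-21 → 2024-11-21
item=P: actual_date=NULL, scheduled_date=2024-09-14 → 2024-09-14
item=R: actual_date=NULL, scheduled_date=2024-03-14 → 2024-03-14
item=S: actual_date=2024-11-21 → 2024-11-21
item=V: actual_date=NULL, scheduled_date=NULL, requested_date=NULL (all NULL) → NULL
item=X: actual_date=2024-05-14 → 2024-05-14
item=Z: actual_date=2024-01-14 → 2024-01-14

2024-09-03, 2024-12-03, 2024-11-21, 2024-09-14, 2024-03-14, 2024-11-21, NULL, 2024-05-14, 2024-01-14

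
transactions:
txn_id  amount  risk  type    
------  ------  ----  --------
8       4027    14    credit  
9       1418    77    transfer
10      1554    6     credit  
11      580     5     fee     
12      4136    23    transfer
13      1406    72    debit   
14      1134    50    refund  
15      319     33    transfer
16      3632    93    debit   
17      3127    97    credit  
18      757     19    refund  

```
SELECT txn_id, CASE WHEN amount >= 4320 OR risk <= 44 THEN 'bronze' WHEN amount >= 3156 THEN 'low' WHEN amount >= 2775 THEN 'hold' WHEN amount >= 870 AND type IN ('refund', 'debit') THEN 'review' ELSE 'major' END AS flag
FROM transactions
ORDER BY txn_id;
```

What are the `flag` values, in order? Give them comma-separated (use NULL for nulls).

bronze, major, bronze, bronze, bronze, review, review, bronze, low, hold, bronze

txn_id=8: amount >= 4320 OR risk <= 44 → bronze
txn_id=9: ELSE → major
txn_id=10: amount >= 4320 OR risk <= 44 → bronze
txn_id=11: amount >= 4320 OR risk <= 44 → bronze
txn_id=12: amount >= 4320 OR risk <= 44 → bronze
txn_id=13: amount >= 870 AND type IN ('refund', 'debit') → review
txn_id=14: amount >= 870 AND type IN ('refund', 'debit') → review
txn_id=15: amount >= 4320 OR risk <= 44 → bronze
txn_id=16: amount >= 3156 → low
txn_id=17: amount >= 2775 → hold
txn_id=18: amount >= 4320 OR risk <= 44 → bronze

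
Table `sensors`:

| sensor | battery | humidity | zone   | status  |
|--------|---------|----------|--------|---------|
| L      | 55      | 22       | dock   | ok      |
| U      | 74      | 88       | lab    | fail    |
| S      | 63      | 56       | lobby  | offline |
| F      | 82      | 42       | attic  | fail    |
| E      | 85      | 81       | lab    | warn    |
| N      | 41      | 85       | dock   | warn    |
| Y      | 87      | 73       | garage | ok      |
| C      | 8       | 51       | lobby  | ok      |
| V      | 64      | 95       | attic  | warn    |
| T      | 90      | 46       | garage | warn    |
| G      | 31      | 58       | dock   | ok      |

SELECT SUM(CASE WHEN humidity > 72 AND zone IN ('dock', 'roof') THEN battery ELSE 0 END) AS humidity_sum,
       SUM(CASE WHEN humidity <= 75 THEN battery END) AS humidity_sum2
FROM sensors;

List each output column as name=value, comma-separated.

humidity_sum=41, humidity_sum2=416

[humidity_sum: humidity > 72 AND zone IN ('dock', 'roof')]
sensor=L: ✗
sensor=U: ✗
sensor=S: ✗
sensor=F: ✗
sensor=E: ✗
sensor=N: ✓ → 41
sensor=Y: ✗
sensor=C: ✗
sensor=V: ✗
sensor=T: ✗
sensor=G: ✗
humidity_sum = 41
—
[humidity_sum2: humidity <= 75]
sensor=L: ✓ → 55
sensor=U: ✗
sensor=S: ✓ → 63
sensor=F: ✓ → 82
sensor=E: ✗
sensor=N: ✗
sensor=Y: ✓ → 87
sensor=C: ✓ → 8
sensor=V: ✗
sensor=T: ✓ → 90
sensor=G: ✓ → 31
humidity_sum2 = 55 + 63 + 82 + 87 + 8 + 90 + 31 = 416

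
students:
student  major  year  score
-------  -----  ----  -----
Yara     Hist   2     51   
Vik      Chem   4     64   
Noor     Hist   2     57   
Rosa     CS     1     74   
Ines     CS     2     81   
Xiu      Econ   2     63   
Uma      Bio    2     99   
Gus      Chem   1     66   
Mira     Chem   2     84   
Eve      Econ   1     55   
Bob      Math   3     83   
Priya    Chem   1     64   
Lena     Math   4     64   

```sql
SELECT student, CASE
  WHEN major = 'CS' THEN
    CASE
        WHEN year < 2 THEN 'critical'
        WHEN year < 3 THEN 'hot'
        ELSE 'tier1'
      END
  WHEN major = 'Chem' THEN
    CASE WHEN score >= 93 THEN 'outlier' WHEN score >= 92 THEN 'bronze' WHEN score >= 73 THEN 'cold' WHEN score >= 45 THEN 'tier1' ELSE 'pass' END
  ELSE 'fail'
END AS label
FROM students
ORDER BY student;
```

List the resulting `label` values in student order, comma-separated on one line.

fail, fail, tier1, hot, fail, cold, fail, tier1, critical, fail, tier1, fail, fail

student=Bob: major='Math' → outer ELSE → fail
student=Eve: major='Econ' → outer ELSE → fail
student=Gus: major='Chem' → inner[score >= 45] → tier1
student=Ines: major='CS' → inner[year < 3] → hot
student=Lena: major='Math' → outer ELSE → fail
student=Mira: major='Chem' → inner[score >= 73] → cold
student=Noor: major='Hist' → outer ELSE → fail
student=Priya: major='Chem' → inner[score >= 45] → tier1
student=Rosa: major='CS' → inner[year < 2] → critical
student=Uma: major='Bio' → outer ELSE → fail
student=Vik: major='Chem' → inner[score >= 45] → tier1
student=Xiu: major='Econ' → outer ELSE → fail
student=Yara: major='Hist' → outer ELSE → fail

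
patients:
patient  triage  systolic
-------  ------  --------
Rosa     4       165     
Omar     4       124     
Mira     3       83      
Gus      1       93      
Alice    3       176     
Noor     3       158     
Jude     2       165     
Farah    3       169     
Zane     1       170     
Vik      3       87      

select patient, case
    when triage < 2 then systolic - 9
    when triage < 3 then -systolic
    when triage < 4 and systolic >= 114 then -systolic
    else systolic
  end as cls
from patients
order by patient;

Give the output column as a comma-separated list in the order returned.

-176, -169, 84, -165, 83, -158, 124, 165, 87, 161

patient=Alice: triage < 4 and systolic >= 114 → -176
patient=Farah: triage < 4 and systolic >= 114 → -169
patient=Gus: triage < 2 → 84
patient=Jude: triage < 3 → -165
patient=Mira: ELSE → 83
patient=Noor: triage < 4 and systolic >= 114 → -158
patient=Omar: ELSE → 124
patient=Rosa: ELSE → 165
patient=Vik: ELSE → 87
patient=Zane: triage < 2 → 161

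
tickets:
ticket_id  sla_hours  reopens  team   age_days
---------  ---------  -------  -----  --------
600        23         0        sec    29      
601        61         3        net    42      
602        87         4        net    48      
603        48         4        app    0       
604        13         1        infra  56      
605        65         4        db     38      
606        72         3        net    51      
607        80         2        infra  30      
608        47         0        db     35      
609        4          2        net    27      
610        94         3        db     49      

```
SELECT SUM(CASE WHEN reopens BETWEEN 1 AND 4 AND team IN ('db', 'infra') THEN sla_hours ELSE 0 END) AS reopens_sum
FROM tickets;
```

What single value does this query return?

252

ticket_id=600: ✗
ticket_id=601: ✗
ticket_id=602: ✗
ticket_id=603: ✗
ticket_id=604: ✓ → 13
ticket_id=605: ✓ → 65
ticket_id=606: ✗
ticket_id=607: ✓ → 80
ticket_id=608: ✗
ticket_id=609: ✗
ticket_id=610: ✓ → 94
reopens_sum = 13 + 65 + 80 + 94 = 252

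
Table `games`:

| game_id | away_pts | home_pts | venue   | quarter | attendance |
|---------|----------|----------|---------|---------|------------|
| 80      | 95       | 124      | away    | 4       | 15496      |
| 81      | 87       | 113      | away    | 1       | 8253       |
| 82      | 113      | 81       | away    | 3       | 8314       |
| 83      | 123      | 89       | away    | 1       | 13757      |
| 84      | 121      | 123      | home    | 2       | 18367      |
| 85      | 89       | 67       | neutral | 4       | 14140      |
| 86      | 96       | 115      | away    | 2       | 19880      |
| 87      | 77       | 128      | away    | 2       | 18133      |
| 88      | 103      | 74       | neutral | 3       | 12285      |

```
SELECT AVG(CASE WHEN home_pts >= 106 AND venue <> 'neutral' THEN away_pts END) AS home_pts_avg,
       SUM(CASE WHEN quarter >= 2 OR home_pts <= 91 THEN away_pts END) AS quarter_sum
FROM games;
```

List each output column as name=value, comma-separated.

[home_pts_avg: home_pts >= 106 AND venue <> 'neutral']
game_id=80: ✓ → 95
game_id=81: ✓ → 87
game_id=82: ✗
game_id=83: ✗
game_id=84: ✓ → 121
game_id=85: ✗
game_id=86: ✓ → 96
game_id=87: ✓ → 77
game_id=88: ✗
home_pts_avg = (95 + 87 + 121 + 96 + 77) / 5 = 95.2
—
[quarter_sum: quarter >= 2 OR home_pts <= 91]
game_id=80: ✓ → 95
game_id=81: ✗
game_id=82: ✓ → 113
game_id=83: ✓ → 123
game_id=84: ✓ → 121
game_id=85: ✓ → 89
game_id=86: ✓ → 96
game_id=87: ✓ → 77
game_id=88: ✓ → 103
quarter_sum = 95 + 113 + 123 + 121 + 89 + 96 + 77 + 103 = 817

home_pts_avg=95.2, quarter_sum=817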